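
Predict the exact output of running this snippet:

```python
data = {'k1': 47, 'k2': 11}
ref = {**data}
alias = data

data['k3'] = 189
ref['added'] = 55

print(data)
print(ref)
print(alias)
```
{'k1': 47, 'k2': 11, 'k3': 189}
{'k1': 47, 'k2': 11, 'added': 55}
{'k1': 47, 'k2': 11, 'k3': 189}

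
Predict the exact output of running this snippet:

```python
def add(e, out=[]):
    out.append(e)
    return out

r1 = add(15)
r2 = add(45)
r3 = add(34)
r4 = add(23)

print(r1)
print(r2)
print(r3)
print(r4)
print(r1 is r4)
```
[15, 45, 34, 23]
[15, 45, 34, 23]
[15, 45, 34, 23]
[15, 45, 34, 23]
True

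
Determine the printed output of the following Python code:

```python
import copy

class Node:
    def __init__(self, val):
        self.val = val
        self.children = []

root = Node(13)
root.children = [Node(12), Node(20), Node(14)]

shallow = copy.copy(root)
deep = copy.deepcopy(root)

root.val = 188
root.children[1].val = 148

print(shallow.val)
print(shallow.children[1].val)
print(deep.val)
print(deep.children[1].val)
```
13
148
13
20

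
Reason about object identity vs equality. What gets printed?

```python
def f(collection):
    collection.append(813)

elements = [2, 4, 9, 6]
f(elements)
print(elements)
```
[2, 4, 9, 6, 813]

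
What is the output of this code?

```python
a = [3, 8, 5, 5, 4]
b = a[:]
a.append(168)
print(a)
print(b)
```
[3, 8, 5, 5, 4, 168]
[3, 8, 5, 5, 4]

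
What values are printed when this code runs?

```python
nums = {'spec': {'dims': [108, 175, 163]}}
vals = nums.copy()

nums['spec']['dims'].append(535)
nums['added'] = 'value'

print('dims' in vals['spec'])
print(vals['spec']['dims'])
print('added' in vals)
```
True
[108, 175, 163, 535]
False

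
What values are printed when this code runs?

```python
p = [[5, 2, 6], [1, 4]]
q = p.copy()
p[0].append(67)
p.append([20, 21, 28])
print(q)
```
[[5, 2, 6, 67], [1, 4]]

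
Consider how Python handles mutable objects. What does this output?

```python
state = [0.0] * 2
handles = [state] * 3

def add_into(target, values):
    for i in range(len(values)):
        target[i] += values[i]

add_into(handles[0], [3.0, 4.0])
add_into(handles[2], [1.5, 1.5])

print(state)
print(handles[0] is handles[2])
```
[4.5, 5.5]
True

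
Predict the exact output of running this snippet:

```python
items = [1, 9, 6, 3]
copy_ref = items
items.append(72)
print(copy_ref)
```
[1, 9, 6, 3, 72]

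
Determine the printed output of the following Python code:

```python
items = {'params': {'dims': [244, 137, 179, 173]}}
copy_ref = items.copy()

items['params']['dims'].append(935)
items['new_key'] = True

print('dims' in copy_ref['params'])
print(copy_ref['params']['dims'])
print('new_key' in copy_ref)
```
True
[244, 137, 179, 173, 935]
False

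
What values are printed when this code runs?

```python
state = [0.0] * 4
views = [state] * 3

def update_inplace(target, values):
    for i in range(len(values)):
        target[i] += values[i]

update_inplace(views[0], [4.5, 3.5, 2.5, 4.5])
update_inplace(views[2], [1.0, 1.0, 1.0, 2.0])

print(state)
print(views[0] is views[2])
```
[5.5, 4.5, 3.5, 6.5]
True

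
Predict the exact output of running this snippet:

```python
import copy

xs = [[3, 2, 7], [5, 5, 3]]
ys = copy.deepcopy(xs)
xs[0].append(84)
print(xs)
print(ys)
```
[[3, 2, 7, 84], [5, 5, 3]]
[[3, 2, 7], [5, 5, 3]]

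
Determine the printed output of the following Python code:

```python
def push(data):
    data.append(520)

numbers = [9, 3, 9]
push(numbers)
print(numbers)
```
[9, 3, 9, 520]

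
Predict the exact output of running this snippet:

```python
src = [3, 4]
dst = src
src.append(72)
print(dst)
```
[3, 4, 72]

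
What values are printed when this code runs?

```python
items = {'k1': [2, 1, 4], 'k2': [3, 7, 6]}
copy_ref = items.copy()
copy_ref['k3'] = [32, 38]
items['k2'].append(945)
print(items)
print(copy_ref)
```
{'k1': [2, 1, 4], 'k2': [3, 7, 6, 945]}
{'k1': [2, 1, 4], 'k2': [3, 7, 6, 945], 'k3': [32, 38]}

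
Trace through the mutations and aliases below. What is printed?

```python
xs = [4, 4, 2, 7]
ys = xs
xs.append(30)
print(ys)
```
[4, 4, 2, 7, 30]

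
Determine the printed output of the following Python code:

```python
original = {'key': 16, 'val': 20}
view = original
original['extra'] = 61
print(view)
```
{'key': 16, 'val': 20, 'extra': 61}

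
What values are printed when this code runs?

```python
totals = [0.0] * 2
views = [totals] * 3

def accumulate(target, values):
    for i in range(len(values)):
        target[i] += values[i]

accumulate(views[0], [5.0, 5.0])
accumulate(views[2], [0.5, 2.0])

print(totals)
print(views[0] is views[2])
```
[5.5, 7.0]
True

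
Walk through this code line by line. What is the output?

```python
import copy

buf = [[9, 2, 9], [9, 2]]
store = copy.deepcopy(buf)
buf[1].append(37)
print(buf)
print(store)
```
[[9, 2, 9], [9, 2, 37]]
[[9, 2, 9], [9, 2]]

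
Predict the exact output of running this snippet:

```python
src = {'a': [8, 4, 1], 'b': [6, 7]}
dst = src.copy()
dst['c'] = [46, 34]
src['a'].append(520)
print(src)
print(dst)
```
{'a': [8, 4, 1, 520], 'b': [6, 7]}
{'a': [8, 4, 1, 520], 'b': [6, 7], 'c': [46, 34]}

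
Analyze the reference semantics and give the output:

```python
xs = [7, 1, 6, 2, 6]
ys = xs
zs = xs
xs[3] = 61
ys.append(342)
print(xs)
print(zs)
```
[7, 1, 6, 61, 6, 342]
[7, 1, 6, 61, 6, 342]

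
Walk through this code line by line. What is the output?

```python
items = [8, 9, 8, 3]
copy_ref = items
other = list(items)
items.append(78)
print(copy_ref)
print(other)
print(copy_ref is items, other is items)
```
[8, 9, 8, 3, 78]
[8, 9, 8, 3]
True False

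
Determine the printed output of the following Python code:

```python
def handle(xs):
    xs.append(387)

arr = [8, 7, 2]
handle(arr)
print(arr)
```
[8, 7, 2, 387]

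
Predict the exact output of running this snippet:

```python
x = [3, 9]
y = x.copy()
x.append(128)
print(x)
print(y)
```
[3, 9, 128]
[3, 9]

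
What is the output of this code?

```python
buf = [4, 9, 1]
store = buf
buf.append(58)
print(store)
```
[4, 9, 1, 58]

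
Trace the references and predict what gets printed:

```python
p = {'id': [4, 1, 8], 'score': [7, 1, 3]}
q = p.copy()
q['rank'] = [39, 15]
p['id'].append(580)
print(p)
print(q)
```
{'id': [4, 1, 8, 580], 'score': [7, 1, 3]}
{'id': [4, 1, 8, 580], 'score': [7, 1, 3], 'rank': [39, 15]}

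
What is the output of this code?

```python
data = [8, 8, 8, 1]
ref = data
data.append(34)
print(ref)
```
[8, 8, 8, 1, 34]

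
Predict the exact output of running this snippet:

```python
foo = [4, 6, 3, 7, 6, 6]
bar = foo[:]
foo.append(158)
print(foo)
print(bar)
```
[4, 6, 3, 7, 6, 6, 158]
[4, 6, 3, 7, 6, 6]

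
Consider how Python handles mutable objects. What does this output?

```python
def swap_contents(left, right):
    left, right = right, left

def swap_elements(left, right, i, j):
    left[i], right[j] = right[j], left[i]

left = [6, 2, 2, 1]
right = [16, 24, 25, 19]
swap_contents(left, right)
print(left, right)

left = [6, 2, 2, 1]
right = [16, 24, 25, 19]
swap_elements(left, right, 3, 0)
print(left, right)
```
[6, 2, 2, 1] [16, 24, 25, 19]
[6, 2, 2, 16] [1, 24, 25, 19]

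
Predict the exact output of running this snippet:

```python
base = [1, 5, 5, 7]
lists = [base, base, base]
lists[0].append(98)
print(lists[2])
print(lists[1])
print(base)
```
[1, 5, 5, 7, 98]
[1, 5, 5, 7, 98]
[1, 5, 5, 7, 98]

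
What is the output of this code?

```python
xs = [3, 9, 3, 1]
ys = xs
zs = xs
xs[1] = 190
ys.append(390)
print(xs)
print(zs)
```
[3, 190, 3, 1, 390]
[3, 190, 3, 1, 390]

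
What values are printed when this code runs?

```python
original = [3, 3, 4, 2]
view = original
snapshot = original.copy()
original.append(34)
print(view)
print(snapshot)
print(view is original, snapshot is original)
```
[3, 3, 4, 2, 34]
[3, 3, 4, 2]
True False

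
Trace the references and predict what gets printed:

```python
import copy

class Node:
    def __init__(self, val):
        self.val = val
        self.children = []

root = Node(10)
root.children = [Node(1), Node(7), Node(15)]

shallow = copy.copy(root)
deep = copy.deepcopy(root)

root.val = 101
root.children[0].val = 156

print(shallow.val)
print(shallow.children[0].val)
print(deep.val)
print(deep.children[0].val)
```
10
156
10
1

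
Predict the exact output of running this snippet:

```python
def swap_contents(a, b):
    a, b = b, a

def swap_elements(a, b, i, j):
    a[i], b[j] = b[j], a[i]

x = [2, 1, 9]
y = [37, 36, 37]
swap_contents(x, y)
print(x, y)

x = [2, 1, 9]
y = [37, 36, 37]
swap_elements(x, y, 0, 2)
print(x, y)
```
[2, 1, 9] [37, 36, 37]
[37, 1, 9] [37, 36, 2]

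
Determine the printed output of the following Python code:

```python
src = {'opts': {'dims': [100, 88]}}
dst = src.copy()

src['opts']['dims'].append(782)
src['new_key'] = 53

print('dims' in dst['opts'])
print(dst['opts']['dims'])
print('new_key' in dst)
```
True
[100, 88, 782]
False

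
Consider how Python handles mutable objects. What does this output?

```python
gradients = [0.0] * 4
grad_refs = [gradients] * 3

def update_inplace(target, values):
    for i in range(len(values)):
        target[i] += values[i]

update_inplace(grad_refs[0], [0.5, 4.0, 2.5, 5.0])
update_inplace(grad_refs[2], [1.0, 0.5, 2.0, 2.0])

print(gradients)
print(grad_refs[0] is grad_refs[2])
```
[1.5, 4.5, 4.5, 7.0]
True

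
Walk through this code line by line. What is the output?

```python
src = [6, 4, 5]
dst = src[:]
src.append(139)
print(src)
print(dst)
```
[6, 4, 5, 139]
[6, 4, 5]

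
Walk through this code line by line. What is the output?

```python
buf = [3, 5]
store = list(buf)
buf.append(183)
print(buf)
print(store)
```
[3, 5, 183]
[3, 5]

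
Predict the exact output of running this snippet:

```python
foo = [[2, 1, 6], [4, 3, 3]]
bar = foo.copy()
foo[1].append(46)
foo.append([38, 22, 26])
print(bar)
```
[[2, 1, 6], [4, 3, 3, 46]]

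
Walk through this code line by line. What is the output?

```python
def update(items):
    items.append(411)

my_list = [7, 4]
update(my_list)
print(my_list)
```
[7, 4, 411]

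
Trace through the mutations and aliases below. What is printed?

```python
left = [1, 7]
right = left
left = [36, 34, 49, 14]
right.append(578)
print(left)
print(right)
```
[36, 34, 49, 14]
[1, 7, 578]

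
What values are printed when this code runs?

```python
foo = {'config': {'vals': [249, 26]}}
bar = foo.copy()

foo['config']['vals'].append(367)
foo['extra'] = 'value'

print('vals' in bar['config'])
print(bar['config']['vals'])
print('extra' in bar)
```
True
[249, 26, 367]
False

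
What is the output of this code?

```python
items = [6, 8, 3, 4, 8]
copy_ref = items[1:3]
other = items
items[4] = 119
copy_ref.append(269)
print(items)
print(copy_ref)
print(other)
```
[6, 8, 3, 4, 119]
[8, 3, 269]
[6, 8, 3, 4, 119]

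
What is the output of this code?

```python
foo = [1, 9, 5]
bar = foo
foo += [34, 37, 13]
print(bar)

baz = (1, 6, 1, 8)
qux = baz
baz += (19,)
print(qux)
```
[1, 9, 5, 34, 37, 13]
(1, 6, 1, 8)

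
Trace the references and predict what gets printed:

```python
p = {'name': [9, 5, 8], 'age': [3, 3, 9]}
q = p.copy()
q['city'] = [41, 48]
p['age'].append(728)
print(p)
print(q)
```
{'name': [9, 5, 8], 'age': [3, 3, 9, 728]}
{'name': [9, 5, 8], 'age': [3, 3, 9, 728], 'city': [41, 48]}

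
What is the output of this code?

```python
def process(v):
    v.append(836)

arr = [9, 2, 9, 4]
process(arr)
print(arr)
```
[9, 2, 9, 4, 836]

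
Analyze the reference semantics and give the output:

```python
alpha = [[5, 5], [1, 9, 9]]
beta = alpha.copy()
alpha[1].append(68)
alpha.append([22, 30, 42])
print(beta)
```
[[5, 5], [1, 9, 9, 68]]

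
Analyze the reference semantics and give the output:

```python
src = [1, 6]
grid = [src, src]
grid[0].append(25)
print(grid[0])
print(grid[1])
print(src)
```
[1, 6, 25]
[1, 6, 25]
[1, 6, 25]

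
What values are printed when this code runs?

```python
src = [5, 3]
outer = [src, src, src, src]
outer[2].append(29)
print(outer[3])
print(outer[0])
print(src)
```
[5, 3, 29]
[5, 3, 29]
[5, 3, 29]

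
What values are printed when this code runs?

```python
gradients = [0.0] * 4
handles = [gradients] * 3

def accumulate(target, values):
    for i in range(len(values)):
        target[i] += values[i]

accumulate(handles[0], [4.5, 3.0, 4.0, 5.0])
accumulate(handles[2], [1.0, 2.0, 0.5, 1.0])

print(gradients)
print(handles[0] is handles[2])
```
[5.5, 5.0, 4.5, 6.0]
True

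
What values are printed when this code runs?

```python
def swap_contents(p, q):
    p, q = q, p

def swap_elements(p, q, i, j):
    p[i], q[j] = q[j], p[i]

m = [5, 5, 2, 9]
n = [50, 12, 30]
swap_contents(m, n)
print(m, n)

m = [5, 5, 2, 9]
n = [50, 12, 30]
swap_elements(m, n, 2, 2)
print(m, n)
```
[5, 5, 2, 9] [50, 12, 30]
[5, 5, 30, 9] [50, 12, 2]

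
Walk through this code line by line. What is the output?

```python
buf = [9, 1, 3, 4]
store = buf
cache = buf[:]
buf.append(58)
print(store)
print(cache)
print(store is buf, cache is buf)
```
[9, 1, 3, 4, 58]
[9, 1, 3, 4]
True False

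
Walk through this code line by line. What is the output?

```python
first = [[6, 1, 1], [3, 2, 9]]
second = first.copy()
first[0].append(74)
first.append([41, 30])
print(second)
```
[[6, 1, 1, 74], [3, 2, 9]]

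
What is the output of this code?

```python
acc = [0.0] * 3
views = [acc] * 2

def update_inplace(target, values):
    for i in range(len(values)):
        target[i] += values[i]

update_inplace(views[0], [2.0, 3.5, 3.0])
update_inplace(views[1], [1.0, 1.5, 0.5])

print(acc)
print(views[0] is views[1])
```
[3.0, 5.0, 3.5]
True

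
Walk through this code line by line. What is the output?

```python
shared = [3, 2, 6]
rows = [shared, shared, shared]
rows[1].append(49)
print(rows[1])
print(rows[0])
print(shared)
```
[3, 2, 6, 49]
[3, 2, 6, 49]
[3, 2, 6, 49]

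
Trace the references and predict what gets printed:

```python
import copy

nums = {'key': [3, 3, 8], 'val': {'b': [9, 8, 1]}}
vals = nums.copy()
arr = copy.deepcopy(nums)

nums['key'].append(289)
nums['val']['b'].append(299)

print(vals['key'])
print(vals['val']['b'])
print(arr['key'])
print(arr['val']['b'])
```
[3, 3, 8, 289]
[9, 8, 1, 299]
[3, 3, 8]
[9, 8, 1]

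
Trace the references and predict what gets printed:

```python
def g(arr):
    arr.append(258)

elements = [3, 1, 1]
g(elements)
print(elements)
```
[3, 1, 1, 258]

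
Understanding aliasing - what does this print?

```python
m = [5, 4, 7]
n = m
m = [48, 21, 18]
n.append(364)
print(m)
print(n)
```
[48, 21, 18]
[5, 4, 7, 364]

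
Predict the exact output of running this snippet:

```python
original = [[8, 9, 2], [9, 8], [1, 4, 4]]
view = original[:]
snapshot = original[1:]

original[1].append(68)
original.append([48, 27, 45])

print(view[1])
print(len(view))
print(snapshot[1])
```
[9, 8, 68]
3
[1, 4, 4]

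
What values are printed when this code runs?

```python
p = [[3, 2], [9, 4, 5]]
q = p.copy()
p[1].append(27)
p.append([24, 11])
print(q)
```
[[3, 2], [9, 4, 5, 27]]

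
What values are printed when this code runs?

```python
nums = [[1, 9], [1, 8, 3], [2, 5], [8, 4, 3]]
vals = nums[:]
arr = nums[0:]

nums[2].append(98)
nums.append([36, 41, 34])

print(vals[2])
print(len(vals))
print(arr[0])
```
[2, 5, 98]
4
[1, 9]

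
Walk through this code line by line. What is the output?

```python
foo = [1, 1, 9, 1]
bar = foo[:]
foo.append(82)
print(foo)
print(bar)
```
[1, 1, 9, 1, 82]
[1, 1, 9, 1]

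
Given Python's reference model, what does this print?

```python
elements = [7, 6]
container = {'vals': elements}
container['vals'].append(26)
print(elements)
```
[7, 6, 26]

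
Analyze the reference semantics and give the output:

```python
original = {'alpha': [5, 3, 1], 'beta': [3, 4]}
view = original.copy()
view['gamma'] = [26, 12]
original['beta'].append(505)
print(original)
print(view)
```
{'alpha': [5, 3, 1], 'beta': [3, 4, 505]}
{'alpha': [5, 3, 1], 'beta': [3, 4, 505], 'gamma': [26, 12]}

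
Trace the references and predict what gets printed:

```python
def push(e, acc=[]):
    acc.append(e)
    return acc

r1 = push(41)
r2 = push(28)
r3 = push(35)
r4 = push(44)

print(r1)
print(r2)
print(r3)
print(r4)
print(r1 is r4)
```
[41, 28, 35, 44]
[41, 28, 35, 44]
[41, 28, 35, 44]
[41, 28, 35, 44]
True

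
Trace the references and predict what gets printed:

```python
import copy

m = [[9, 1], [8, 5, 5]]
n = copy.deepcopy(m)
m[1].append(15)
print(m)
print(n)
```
[[9, 1], [8, 5, 5, 15]]
[[9, 1], [8, 5, 5]]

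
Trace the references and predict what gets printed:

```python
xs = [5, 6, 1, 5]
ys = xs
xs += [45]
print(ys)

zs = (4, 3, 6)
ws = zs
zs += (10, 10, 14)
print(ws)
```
[5, 6, 1, 5, 45]
(4, 3, 6)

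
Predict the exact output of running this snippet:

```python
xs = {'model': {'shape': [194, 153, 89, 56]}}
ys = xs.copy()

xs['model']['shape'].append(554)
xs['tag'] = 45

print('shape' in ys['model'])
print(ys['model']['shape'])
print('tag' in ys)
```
True
[194, 153, 89, 56, 554]
False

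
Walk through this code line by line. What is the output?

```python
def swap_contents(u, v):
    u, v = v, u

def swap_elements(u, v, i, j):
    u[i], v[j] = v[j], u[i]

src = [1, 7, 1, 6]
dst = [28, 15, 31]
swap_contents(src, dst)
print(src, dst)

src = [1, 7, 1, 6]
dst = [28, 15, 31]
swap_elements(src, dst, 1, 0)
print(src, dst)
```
[1, 7, 1, 6] [28, 15, 31]
[1, 28, 1, 6] [7, 15, 31]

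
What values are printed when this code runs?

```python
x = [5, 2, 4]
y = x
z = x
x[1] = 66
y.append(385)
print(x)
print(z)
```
[5, 66, 4, 385]
[5, 66, 4, 385]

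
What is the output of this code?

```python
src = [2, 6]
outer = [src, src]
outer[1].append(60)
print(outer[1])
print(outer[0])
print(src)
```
[2, 6, 60]
[2, 6, 60]
[2, 6, 60]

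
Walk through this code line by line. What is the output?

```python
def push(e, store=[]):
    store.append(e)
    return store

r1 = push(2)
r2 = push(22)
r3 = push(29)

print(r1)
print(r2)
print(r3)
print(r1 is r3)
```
[2, 22, 29]
[2, 22, 29]
[2, 22, 29]
True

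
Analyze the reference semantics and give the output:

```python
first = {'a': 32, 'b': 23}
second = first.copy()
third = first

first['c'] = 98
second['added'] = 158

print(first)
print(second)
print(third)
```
{'a': 32, 'b': 23, 'c': 98}
{'a': 32, 'b': 23, 'added': 158}
{'a': 32, 'b': 23, 'c': 98}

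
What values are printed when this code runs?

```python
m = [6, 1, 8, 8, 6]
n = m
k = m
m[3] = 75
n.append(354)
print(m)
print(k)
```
[6, 1, 8, 75, 6, 354]
[6, 1, 8, 75, 6, 354]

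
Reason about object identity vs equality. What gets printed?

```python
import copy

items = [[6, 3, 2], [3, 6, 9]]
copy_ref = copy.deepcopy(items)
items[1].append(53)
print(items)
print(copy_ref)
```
[[6, 3, 2], [3, 6, 9, 53]]
[[6, 3, 2], [3, 6, 9]]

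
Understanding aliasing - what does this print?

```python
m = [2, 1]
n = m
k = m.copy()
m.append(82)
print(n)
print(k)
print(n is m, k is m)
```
[2, 1, 82]
[2, 1]
True False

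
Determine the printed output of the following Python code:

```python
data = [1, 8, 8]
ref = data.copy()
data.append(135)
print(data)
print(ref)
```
[1, 8, 8, 135]
[1, 8, 8]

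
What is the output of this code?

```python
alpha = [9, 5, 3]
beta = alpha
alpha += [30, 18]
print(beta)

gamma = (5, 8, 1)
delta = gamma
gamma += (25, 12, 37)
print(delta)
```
[9, 5, 3, 30, 18]
(5, 8, 1)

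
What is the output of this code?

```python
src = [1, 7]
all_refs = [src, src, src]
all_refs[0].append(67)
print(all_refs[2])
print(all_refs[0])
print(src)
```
[1, 7, 67]
[1, 7, 67]
[1, 7, 67]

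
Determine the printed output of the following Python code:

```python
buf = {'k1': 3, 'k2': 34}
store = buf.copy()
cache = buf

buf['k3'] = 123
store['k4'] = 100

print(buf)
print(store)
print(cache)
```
{'k1': 3, 'k2': 34, 'k3': 123}
{'k1': 3, 'k2': 34, 'k4': 100}
{'k1': 3, 'k2': 34, 'k3': 123}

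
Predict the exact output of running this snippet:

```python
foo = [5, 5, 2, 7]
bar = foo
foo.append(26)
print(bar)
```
[5, 5, 2, 7, 26]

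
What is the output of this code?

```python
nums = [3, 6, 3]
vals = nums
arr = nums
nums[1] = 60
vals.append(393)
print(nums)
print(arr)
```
[3, 60, 3, 393]
[3, 60, 3, 393]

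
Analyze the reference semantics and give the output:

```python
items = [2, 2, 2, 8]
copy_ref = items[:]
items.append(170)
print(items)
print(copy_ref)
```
[2, 2, 2, 8, 170]
[2, 2, 2, 8]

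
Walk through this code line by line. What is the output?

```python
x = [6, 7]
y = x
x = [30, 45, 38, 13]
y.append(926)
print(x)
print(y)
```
[30, 45, 38, 13]
[6, 7, 926]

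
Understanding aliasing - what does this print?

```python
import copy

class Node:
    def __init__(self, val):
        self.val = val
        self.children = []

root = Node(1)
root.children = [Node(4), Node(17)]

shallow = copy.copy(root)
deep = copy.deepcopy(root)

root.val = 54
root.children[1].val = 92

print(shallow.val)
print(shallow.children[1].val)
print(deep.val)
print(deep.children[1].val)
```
1
92
1
17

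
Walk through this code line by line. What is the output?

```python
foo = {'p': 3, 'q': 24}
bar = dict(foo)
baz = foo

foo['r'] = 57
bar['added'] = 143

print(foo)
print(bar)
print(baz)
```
{'p': 3, 'q': 24, 'r': 57}
{'p': 3, 'q': 24, 'added': 143}
{'p': 3, 'q': 24, 'r': 57}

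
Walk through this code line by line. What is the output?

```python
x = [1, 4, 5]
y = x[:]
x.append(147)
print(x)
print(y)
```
[1, 4, 5, 147]
[1, 4, 5]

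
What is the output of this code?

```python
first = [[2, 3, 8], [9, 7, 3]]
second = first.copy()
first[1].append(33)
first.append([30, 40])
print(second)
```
[[2, 3, 8], [9, 7, 3, 33]]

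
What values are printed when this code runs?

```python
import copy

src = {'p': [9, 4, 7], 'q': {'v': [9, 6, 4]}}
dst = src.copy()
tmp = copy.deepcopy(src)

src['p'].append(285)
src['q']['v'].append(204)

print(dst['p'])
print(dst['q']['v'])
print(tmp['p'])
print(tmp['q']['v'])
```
[9, 4, 7, 285]
[9, 6, 4, 204]
[9, 4, 7]
[9, 6, 4]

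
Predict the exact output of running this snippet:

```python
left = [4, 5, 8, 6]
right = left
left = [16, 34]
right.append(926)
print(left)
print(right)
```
[16, 34]
[4, 5, 8, 6, 926]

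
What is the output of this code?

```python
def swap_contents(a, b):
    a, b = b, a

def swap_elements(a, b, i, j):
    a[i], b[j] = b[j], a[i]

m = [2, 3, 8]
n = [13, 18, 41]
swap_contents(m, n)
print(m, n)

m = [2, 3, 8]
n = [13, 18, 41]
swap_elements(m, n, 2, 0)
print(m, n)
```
[2, 3, 8] [13, 18, 41]
[2, 3, 13] [8, 18, 41]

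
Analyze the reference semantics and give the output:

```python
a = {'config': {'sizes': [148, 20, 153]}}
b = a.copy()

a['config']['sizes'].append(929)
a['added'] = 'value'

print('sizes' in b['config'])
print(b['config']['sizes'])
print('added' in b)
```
True
[148, 20, 153, 929]
False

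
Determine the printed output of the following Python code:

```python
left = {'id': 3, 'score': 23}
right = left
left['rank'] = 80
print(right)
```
{'id': 3, 'score': 23, 'rank': 80}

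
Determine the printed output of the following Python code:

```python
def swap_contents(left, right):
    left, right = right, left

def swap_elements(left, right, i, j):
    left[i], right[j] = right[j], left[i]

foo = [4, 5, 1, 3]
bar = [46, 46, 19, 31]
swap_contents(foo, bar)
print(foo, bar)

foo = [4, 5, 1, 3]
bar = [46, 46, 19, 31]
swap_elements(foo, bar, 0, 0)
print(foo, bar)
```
[4, 5, 1, 3] [46, 46, 19, 31]
[46, 5, 1, 3] [4, 46, 19, 31]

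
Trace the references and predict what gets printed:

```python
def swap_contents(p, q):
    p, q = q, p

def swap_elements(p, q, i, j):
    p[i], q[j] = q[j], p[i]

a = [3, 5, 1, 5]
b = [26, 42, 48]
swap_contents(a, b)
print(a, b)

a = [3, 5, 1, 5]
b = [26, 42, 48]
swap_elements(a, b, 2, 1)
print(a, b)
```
[3, 5, 1, 5] [26, 42, 48]
[3, 5, 42, 5] [26, 1, 48]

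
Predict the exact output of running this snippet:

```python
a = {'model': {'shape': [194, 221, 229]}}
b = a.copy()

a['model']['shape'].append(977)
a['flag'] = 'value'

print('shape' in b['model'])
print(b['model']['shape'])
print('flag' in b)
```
True
[194, 221, 229, 977]
False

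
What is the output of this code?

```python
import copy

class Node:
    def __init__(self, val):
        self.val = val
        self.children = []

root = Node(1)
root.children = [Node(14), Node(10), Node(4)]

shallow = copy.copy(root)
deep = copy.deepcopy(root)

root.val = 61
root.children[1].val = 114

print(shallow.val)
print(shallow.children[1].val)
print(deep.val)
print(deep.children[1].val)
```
1
114
1
10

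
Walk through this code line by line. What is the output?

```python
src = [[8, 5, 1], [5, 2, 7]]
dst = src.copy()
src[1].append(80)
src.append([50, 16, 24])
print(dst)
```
[[8, 5, 1], [5, 2, 7, 80]]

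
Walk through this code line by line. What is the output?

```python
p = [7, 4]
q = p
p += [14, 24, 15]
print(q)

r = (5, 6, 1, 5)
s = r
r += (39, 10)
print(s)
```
[7, 4, 14, 24, 15]
(5, 6, 1, 5)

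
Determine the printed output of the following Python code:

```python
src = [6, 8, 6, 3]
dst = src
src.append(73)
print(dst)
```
[6, 8, 6, 3, 73]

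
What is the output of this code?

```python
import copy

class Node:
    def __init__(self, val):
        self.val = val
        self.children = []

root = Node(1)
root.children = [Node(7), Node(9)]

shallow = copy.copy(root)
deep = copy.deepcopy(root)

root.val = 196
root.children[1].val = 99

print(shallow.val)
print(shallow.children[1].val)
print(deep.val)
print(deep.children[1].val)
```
1
99
1
9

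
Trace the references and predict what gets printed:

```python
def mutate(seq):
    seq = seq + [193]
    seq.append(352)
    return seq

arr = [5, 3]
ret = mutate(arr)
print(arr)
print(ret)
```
[5, 3]
[5, 3, 193, 352]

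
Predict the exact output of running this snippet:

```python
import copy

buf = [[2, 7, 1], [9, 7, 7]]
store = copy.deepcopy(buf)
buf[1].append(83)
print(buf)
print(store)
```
[[2, 7, 1], [9, 7, 7, 83]]
[[2, 7, 1], [9, 7, 7]]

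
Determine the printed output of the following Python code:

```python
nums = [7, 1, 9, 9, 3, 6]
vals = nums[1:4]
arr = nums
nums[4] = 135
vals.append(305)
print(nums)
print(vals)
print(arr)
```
[7, 1, 9, 9, 135, 6]
[1, 9, 9, 305]
[7, 1, 9, 9, 135, 6]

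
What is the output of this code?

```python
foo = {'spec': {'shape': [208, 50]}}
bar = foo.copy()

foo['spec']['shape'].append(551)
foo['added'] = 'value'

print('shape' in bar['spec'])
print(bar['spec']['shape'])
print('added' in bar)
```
True
[208, 50, 551]
False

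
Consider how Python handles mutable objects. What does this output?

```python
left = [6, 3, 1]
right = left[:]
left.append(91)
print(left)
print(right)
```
[6, 3, 1, 91]
[6, 3, 1]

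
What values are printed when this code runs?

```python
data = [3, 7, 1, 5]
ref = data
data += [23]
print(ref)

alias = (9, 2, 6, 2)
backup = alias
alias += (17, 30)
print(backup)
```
[3, 7, 1, 5, 23]
(9, 2, 6, 2)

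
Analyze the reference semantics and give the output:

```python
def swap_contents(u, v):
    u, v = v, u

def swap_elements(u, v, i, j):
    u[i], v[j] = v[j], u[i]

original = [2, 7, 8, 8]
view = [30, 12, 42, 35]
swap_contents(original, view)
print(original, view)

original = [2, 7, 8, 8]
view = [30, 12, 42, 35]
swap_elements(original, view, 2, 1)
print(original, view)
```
[2, 7, 8, 8] [30, 12, 42, 35]
[2, 7, 12, 8] [30, 8, 42, 35]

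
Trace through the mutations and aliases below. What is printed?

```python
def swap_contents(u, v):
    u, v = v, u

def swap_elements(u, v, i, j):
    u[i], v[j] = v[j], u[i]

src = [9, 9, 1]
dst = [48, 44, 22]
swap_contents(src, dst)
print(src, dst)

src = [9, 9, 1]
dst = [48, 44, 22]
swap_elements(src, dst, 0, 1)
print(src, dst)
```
[9, 9, 1] [48, 44, 22]
[44, 9, 1] [48, 9, 22]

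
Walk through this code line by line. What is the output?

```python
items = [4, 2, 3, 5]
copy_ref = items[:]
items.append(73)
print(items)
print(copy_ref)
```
[4, 2, 3, 5, 73]
[4, 2, 3, 5]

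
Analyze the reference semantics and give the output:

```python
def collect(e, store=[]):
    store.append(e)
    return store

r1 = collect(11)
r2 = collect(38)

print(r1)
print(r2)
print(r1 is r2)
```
[11, 38]
[11, 38]
True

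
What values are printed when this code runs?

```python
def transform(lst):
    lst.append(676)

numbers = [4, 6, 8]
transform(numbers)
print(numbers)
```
[4, 6, 8, 676]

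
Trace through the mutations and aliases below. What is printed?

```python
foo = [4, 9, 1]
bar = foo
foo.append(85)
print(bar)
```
[4, 9, 1, 85]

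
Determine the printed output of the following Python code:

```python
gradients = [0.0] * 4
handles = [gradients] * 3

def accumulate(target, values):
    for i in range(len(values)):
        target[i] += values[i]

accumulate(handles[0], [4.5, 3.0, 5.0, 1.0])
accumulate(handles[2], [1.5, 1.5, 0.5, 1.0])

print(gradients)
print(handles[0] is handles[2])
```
[6.0, 4.5, 5.5, 2.0]
True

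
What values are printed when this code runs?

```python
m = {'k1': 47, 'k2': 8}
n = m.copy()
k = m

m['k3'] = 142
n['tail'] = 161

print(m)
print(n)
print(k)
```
{'k1': 47, 'k2': 8, 'k3': 142}
{'k1': 47, 'k2': 8, 'tail': 161}
{'k1': 47, 'k2': 8, 'k3': 142}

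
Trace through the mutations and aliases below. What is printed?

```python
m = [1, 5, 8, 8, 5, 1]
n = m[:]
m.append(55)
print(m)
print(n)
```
[1, 5, 8, 8, 5, 1, 55]
[1, 5, 8, 8, 5, 1]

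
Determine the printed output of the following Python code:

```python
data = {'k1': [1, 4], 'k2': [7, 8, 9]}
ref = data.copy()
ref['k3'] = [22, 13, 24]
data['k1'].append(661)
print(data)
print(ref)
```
{'k1': [1, 4, 661], 'k2': [7, 8, 9]}
{'k1': [1, 4, 661], 'k2': [7, 8, 9], 'k3': [22, 13, 24]}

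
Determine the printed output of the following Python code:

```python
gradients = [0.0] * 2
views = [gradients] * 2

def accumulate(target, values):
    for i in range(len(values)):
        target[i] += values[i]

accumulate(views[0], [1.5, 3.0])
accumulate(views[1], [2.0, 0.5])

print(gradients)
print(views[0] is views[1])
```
[3.5, 3.5]
True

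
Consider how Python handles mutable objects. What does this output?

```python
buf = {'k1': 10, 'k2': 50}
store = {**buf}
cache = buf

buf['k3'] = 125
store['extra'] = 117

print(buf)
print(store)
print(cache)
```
{'k1': 10, 'k2': 50, 'k3': 125}
{'k1': 10, 'k2': 50, 'extra': 117}
{'k1': 10, 'k2': 50, 'k3': 125}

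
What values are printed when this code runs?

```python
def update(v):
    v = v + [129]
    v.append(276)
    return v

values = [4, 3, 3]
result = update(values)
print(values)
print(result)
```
[4, 3, 3]
[4, 3, 3, 129, 276]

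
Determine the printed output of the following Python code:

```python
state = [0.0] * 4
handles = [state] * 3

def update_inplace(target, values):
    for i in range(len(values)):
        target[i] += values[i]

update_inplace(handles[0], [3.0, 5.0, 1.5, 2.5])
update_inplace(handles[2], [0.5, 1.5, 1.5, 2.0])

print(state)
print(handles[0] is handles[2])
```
[3.5, 6.5, 3.0, 4.5]
True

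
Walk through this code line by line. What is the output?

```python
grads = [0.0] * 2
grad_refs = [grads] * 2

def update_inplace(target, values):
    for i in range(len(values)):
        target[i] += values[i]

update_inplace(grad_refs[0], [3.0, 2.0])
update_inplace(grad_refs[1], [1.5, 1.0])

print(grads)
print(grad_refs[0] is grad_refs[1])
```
[4.5, 3.0]
True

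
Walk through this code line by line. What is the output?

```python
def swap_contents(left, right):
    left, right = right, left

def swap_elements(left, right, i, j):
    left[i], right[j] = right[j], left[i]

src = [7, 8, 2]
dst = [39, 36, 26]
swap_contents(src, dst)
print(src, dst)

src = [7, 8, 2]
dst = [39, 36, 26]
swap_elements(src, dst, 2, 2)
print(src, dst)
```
[7, 8, 2] [39, 36, 26]
[7, 8, 26] [39, 36, 2]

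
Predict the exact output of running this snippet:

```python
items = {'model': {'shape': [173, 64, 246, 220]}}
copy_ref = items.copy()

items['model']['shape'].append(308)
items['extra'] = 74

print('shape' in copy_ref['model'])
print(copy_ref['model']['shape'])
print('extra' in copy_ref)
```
True
[173, 64, 246, 220, 308]
False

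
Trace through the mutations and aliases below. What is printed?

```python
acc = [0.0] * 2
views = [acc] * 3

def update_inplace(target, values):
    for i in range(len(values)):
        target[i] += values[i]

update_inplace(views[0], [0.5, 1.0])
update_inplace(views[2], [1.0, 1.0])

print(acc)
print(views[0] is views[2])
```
[1.5, 2.0]
True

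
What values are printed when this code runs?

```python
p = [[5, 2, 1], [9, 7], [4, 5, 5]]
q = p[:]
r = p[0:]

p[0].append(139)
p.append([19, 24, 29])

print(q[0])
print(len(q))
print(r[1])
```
[5, 2, 1, 139]
3
[9, 7]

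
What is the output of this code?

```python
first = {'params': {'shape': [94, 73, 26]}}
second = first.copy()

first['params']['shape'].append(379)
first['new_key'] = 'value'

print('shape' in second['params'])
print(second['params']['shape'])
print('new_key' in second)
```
True
[94, 73, 26, 379]
False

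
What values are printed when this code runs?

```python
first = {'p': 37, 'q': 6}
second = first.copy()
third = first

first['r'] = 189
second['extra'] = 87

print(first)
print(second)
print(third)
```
{'p': 37, 'q': 6, 'r': 189}
{'p': 37, 'q': 6, 'extra': 87}
{'p': 37, 'q': 6, 'r': 189}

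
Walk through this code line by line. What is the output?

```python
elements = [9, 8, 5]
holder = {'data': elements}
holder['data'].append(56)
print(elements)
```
[9, 8, 5, 56]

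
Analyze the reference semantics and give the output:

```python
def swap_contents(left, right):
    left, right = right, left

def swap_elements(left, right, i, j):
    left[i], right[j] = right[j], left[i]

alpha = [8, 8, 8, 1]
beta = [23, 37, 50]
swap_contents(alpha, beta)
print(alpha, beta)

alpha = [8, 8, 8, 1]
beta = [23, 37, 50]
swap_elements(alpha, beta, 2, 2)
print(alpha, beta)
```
[8, 8, 8, 1] [23, 37, 50]
[8, 8, 50, 1] [23, 37, 8]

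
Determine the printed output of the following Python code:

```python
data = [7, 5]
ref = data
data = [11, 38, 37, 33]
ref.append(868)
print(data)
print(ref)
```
[11, 38, 37, 33]
[7, 5, 868]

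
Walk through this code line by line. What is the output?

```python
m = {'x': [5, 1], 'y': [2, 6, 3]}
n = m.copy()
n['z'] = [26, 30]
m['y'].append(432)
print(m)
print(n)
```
{'x': [5, 1], 'y': [2, 6, 3, 432]}
{'x': [5, 1], 'y': [2, 6, 3, 432], 'z': [26, 30]}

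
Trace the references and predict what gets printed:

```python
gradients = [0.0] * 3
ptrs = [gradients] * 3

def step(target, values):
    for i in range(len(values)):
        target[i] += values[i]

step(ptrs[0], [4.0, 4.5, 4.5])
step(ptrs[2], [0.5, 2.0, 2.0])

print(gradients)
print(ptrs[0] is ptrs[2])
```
[4.5, 6.5, 6.5]
True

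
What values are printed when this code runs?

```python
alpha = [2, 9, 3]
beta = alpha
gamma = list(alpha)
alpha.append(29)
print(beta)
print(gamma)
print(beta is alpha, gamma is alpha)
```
[2, 9, 3, 29]
[2, 9, 3]
True False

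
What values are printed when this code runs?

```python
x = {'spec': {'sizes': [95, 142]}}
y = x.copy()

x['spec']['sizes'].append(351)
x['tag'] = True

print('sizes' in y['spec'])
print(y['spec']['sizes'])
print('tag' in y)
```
True
[95, 142, 351]
False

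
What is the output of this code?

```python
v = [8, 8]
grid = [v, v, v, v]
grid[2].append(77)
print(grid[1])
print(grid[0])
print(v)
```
[8, 8, 77]
[8, 8, 77]
[8, 8, 77]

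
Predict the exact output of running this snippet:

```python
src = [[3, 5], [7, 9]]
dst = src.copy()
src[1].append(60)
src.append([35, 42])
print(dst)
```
[[3, 5], [7, 9, 60]]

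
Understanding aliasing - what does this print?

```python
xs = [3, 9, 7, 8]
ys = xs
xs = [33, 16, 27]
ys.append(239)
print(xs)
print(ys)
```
[33, 16, 27]
[3, 9, 7, 8, 239]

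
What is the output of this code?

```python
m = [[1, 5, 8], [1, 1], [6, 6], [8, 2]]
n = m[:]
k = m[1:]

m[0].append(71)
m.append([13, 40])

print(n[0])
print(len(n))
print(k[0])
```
[1, 5, 8, 71]
4
[1, 1]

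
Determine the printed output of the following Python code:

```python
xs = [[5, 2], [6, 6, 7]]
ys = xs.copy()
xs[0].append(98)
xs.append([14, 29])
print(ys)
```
[[5, 2, 98], [6, 6, 7]]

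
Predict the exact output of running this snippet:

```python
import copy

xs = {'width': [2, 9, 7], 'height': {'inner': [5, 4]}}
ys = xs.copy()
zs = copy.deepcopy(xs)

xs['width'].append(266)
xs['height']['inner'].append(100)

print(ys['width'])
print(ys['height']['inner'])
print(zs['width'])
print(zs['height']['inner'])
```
[2, 9, 7, 266]
[5, 4, 100]
[2, 9, 7]
[5, 4]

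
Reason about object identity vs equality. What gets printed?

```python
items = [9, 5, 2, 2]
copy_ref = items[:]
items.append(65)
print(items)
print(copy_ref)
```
[9, 5, 2, 2, 65]
[9, 5, 2, 2]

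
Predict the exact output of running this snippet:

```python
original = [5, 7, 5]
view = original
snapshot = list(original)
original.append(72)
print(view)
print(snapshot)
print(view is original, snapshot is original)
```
[5, 7, 5, 72]
[5, 7, 5]
True False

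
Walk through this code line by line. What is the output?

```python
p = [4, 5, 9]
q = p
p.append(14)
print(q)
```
[4, 5, 9, 14]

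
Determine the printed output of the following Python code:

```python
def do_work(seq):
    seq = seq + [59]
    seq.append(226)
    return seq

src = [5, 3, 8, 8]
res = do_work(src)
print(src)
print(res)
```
[5, 3, 8, 8]
[5, 3, 8, 8, 59, 226]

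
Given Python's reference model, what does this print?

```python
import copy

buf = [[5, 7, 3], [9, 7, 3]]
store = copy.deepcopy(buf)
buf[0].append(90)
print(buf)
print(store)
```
[[5, 7, 3, 90], [9, 7, 3]]
[[5, 7, 3], [9, 7, 3]]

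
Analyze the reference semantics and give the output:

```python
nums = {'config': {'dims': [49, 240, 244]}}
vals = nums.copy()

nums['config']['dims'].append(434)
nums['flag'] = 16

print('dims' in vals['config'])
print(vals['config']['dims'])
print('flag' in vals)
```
True
[49, 240, 244, 434]
False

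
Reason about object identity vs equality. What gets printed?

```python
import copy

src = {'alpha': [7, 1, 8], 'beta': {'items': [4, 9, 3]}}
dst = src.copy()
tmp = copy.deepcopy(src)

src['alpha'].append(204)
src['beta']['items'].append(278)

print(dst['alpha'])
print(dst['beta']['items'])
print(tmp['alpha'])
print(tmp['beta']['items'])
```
[7, 1, 8, 204]
[4, 9, 3, 278]
[7, 1, 8]
[4, 9, 3]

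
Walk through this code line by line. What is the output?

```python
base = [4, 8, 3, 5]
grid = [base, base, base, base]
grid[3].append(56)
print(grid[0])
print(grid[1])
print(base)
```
[4, 8, 3, 5, 56]
[4, 8, 3, 5, 56]
[4, 8, 3, 5, 56]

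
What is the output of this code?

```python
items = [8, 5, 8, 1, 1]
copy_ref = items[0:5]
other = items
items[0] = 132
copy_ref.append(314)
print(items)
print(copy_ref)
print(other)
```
[132, 5, 8, 1, 1]
[8, 5, 8, 1, 1, 314]
[132, 5, 8, 1, 1]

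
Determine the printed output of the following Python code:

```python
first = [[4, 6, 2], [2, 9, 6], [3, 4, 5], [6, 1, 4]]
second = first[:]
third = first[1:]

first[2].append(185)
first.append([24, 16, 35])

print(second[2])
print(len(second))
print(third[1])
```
[3, 4, 5, 185]
4
[3, 4, 5, 185]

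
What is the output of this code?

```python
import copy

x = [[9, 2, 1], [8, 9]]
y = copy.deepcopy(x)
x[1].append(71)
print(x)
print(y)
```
[[9, 2, 1], [8, 9, 71]]
[[9, 2, 1], [8, 9]]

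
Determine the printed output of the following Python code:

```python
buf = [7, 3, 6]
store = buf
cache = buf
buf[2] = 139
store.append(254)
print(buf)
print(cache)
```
[7, 3, 139, 254]
[7, 3, 139, 254]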